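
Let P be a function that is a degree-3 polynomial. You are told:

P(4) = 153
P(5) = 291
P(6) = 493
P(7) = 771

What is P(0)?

1

Write P(t) = at³ + bt² + ct + d; the 4 given values yield a linear system in the 4 coefficients.
Solving, P(t) = 2t³ + 2t² - 2t + 1.
The constant term is P(0) = 1.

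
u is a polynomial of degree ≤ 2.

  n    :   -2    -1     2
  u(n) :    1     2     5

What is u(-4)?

Write u(n) = an² + bn + c; the 3 given values yield a linear system in the 3 coefficients.
Solving, the leading coefficient vanishes, and u(n) = n + 3.
Then u(-4) = -1.

-1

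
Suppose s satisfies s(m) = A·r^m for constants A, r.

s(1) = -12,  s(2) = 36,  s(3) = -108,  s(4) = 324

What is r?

-3

Consecutive ratio: 36/(-12) = -3, and -108/36 = -3, so r = -3.
Then A·(-3)^1 = -12 gives A = 4, and s(m) = 4·(-3)^m.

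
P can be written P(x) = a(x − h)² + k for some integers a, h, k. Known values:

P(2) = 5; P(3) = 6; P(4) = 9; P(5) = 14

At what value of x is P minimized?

First differences 1, 3, 5; second difference 2 = 2a, so a = 1.
Expanding, the x-coefficient is −2ah = -2h; matching it to the data gives h = 2, and then k = 5.
So P(x) = 1(x − 2)² + 5.
Hence h = 2.

2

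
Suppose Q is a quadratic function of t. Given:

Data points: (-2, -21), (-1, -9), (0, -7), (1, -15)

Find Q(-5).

-117

First differences: 12, 2, -8. Second differences: -10, -10.
Level-2 differences are constant, so Q has degree 2.
Fitting a degree-2 polynomial gives Q(t) = -5t² - 3t - 7.
Then Q(-5) = -117.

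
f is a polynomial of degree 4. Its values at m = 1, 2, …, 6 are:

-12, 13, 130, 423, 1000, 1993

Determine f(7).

First differences: 25, 117, 293, 577, 993. Second differences: 92, 176, 284, 416. Third differences: 84, 108, 132. Fourth differences: 24, 24.
Level-4 differences are constant, so f has degree 4.
Extending the table by one column gives the next first difference 1565, so f(7) = 1993 + 1565 = 3558.

3558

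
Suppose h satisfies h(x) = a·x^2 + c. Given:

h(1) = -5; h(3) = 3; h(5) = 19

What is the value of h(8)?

From h(1) = -5 and h(3) = 3: 1a + c = -5 and 9a + c = 3.
Subtracting: 8a = 8, so a = 1; then c = -5 − 1·1 = -6.
So h(x) = 1x² − 6, and h(8) = 58.

58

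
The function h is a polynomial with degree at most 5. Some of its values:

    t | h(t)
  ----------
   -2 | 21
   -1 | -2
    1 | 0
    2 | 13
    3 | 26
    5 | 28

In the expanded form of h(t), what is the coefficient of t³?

Write h(t) = at^5 + bt^4 + ct³ + dt² + et + p; the 6 given values yield a linear system in the 6 coefficients.
Solving, the top 2 coefficients vanish, and h(t) = -t³ + 6t² + 2t - 7.
The coefficient of t³ is -1.

-1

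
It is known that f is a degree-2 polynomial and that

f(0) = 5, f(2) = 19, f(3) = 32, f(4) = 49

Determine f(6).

Write f(x) = ax² + bx + c; the 4 given values yield a linear system in the 3 coefficients.
Solving, f(x) = 2x² + 3x + 5.
Then f(6) = 95.

95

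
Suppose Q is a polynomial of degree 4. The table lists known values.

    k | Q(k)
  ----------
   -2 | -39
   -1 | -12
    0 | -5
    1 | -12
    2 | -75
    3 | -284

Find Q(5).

First differences: 27, 7, -7, -63, -209. Second differences: -20, -14, -56, -146. Third differences: 6, -42, -90. Fourth differences: -48, -48.
Level-4 differences are constant, so Q has degree 4.
Fitting a degree-4 polynomial gives Q(k) = -2k^4 - 3k³ - 5k² + 3k - 5.
Then Q(5) = -1740.

-1740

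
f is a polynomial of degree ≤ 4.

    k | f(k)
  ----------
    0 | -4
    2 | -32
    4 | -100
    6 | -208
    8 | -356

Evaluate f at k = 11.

Write f(k) = ak^4 + bk³ + ck² + dk + e; the 5 given values yield a linear system in the 5 coefficients.
Solving, the top 2 coefficients vanish, and f(k) = -5k² - 4k - 4.
Then f(11) = -653.

-653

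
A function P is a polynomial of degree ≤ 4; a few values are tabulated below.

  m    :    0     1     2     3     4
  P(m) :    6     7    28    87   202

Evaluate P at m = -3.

First differences: 1, 21, 59, 115. Second differences: 20, 38, 56. Third differences: 18, 18.
Level-3 differences are constant, so P has degree 3.
Fitting a degree-3 polynomial gives P(m) = 3m³ + m² - 3m + 6.
Then P(-3) = -57.

-57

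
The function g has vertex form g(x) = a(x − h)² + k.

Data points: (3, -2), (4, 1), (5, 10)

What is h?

First differences 3, 9; second difference 6 = 2a, so a = 3.
Expanding, the x-coefficient is −2ah = -6h; matching it to the data gives h = 3, and then k = -2.
So g(x) = 3(x − 3)² − 2.
Hence h = 3.

3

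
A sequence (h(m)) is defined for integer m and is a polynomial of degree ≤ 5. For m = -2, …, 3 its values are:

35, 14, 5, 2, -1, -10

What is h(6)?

Write h(m) = am^5 + bm^4 + cm³ + dm² + em + p; the 6 given values yield a linear system in the 6 coefficients.
Solving, the top 2 coefficients vanish, and h(m) = -m³ + 3m² - 5m + 5.
Then h(6) = -133.

-133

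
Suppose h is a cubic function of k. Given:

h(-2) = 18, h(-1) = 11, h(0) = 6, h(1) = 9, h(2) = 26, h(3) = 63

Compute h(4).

126

First differences: -7, -5, 3, 17, 37. Second differences: 2, 8, 14, 20. Third differences: 6, 6, 6.
Level-3 differences are constant, so h has degree 3.
Fitting a degree-3 polynomial gives h(k) = k³ + 4k² - 2k + 6.
Then h(4) = 126.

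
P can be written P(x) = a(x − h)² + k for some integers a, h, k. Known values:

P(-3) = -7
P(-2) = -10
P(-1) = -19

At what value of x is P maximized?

-3

First differences -3, -9; second difference -6 = 2a, so a = -3.
Expanding, the x-coefficient is −2ah = 6h; matching it to the data gives h = -3, and then k = -7.
So P(x) = -3(x + 3)² − 7.
Hence h = -3.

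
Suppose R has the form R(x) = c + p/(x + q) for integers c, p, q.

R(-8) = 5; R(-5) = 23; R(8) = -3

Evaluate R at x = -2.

-13

(R(x) − c)(x + q) = p for each data point; the three points give a linear system in c and q, then p follows.
Solving: c = -1, q = 4, p = -24, so R(x) = -1 − 24/(x + 4).
Then R(-2) = -1 − 24/2 = -13.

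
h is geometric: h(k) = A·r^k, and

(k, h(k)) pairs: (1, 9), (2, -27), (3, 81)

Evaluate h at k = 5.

Consecutive ratio: -27/9 = -3, and 81/(-27) = -3, so r = -3.
Then A·(-3)^1 = 9 gives A = -3, and h(k) = -3·(-3)^k.
h(5) = -3·(-3)^5 = 729.

729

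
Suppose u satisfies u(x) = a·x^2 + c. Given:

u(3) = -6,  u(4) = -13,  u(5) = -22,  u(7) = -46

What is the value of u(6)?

From u(3) = -6 and u(4) = -13: 9a + c = -6 and 16a + c = -13.
Subtracting: 7a = -7, so a = -1; then c = -6 − (-1)·9 = 3.
So u(x) = -1x² + 3, and u(6) = -33.

-33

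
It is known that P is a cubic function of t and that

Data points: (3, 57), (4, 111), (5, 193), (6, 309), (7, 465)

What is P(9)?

921

First differences: 54, 82, 116, 156. Second differences: 28, 34, 40. Third differences: 6, 6.
Level-3 differences are constant, so P has degree 3.
Fitting a degree-3 polynomial gives P(t) = t³ + 2t² + 3t + 3.
Then P(9) = 921.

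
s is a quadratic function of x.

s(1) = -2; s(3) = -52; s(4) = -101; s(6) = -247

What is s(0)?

Write s(x) = ax² + bx + c; the 4 given values yield a linear system in the 3 coefficients.
Solving, s(x) = -8x² + 7x - 1.
Then s(0) = -1.

-1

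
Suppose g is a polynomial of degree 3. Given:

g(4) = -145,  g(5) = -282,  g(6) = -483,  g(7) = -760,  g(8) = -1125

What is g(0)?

3

Write g(n) = an³ + bn² + cn + d; the 5 given values yield a linear system in the 4 coefficients.
Solving, g(n) = -2n³ - 2n² + 3n + 3.
The constant term is g(0) = 3.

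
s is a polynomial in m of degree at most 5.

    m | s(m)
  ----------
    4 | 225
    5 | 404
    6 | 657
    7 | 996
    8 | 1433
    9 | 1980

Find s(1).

12

First differences: 179, 253, 339, 437, 547. Second differences: 74, 86, 98, 110. Third differences: 12, 12, 12.
Level-3 differences are constant, so s has degree 3.
Fitting a degree-3 polynomial gives s(m) = 2m³ + 7m² - 6m + 9.
Then s(1) = 12.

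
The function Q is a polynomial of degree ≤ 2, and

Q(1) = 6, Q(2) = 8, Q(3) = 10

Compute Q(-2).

0

First differences: 2, 2.
Level-1 differences are constant, so Q has degree 1.
Fitting a degree-1 polynomial gives Q(t) = 2t + 4.
Then Q(-2) = 0.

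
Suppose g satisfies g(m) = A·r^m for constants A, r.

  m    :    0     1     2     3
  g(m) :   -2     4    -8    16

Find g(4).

-32

Consecutive ratio: 4/(-2) = -2, and -8/4 = -2, so r = -2.
Then A·(-2)^0 = -2 gives A = -2, and g(m) = -2·(-2)^m.
g(4) = -2·(-2)^4 = -32.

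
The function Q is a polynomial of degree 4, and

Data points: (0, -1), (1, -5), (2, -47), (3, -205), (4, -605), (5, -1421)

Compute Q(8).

-8825

Write Q(x) = ax^4 + bx³ + cx² + dx + e; the 6 given values yield a linear system in the 5 coefficients.
Solving, Q(x) = -2x^4 - x³ - 2x² + x - 1.
Then Q(8) = -8825.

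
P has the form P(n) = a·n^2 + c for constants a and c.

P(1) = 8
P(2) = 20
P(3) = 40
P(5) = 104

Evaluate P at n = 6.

From P(1) = 8 and P(2) = 20: 1a + c = 8 and 4a + c = 20.
Subtracting: 3a = 12, so a = 4; then c = 8 − 4·1 = 4.
So P(n) = 4n² + 4, and P(6) = 148.

148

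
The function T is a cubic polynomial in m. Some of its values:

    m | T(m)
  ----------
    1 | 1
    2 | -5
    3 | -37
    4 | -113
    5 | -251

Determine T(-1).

7

First differences: -6, -32, -76, -138. Second differences: -26, -44, -62. Third differences: -18, -18.
Level-3 differences are constant, so T has degree 3.
Fitting a degree-3 polynomial gives T(m) = -3m³ + 5m² - 1.
Then T(-1) = 7.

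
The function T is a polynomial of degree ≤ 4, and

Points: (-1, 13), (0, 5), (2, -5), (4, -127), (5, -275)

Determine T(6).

-505

Write T(m) = am^4 + bm³ + cm² + dm + e; the 5 given values yield a linear system in the 5 coefficients.
Solving, the leading coefficient vanishes, and T(m) = -3m³ + 4m² - m + 5.
Then T(6) = -505.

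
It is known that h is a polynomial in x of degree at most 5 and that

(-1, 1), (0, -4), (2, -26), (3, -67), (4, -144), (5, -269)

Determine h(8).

-1052

Write h(x) = ax^5 + bx^4 + cx³ + dx² + ex + p; the 6 given values yield a linear system in the 6 coefficients.
Solving, the top 2 coefficients vanish, and h(x) = -2x³ - 3x - 4.
Then h(8) = -1052.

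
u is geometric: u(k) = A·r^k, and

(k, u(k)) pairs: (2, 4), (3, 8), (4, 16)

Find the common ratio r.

Consecutive ratio: 8/4 = 2, and 16/8 = 2, so r = 2.
Then A·2^2 = 4 gives A = 1, and u(k) = 1·2^k.

2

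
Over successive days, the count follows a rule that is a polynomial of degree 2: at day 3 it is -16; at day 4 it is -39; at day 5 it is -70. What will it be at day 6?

Write the value at k as Q(k).
Write Q(k) = ak² + bk + c; the 3 given values yield a linear system in the 3 coefficients.
Solving, Q(k) = -4k² + 5k + 5.
Then Q(6) = -109.

-109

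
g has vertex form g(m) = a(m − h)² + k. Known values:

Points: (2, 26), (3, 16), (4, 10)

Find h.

First differences -10, -6; second difference 4 = 2a, so a = 2.
Expanding, the m-coefficient is −2ah = -4h; matching it to the data gives h = 5, and then k = 8.
So g(m) = 2(m − 5)² + 8.
Hence h = 5.

5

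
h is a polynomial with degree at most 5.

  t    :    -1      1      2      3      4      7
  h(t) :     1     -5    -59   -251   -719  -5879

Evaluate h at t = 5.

Write h(t) = at^5 + bt^4 + ct³ + dt² + et + p; the 6 given values yield a linear system in the 6 coefficients.
Solving, the leading coefficient vanishes, and h(t) = -2t^4 - 3t³ - t² + 1.
Then h(5) = -1649.

-1649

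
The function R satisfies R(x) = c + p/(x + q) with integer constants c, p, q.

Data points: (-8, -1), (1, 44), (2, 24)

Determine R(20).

(R(x) − c)(x + q) = p for each data point; the three points give a linear system in c and q, then p follows.
Solving: c = 4, q = 0, p = 40, so R(x) = 4 + 40/(x + 0).
Then R(20) = 4 + 40/20 = 6.

6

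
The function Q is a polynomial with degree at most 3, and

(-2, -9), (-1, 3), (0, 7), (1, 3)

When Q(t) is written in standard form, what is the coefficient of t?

First differences: 12, 4, -4. Second differences: -8, -8.
Level-2 differences are constant, so Q has degree 2.
Fitting a degree-2 polynomial gives Q(t) = -4t² + 7.
The coefficient of t is 0.

0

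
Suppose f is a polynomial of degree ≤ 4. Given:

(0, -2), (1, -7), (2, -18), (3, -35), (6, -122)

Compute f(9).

Write f(n) = an^4 + bn³ + cn² + dn + e; the 5 given values yield a linear system in the 5 coefficients.
Solving, the top 2 coefficients vanish, and f(n) = -3n² - 2n - 2.
Then f(9) = -263.

-263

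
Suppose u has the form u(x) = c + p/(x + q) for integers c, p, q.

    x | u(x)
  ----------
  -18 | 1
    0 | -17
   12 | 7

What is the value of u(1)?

(u(x) − c)(x + q) = p for each data point; the three points give a linear system in c and q, then p follows.
Solving: c = 3, q = -2, p = 40, so u(x) = 3 + 40/(x − 2).
Then u(1) = 3 + 40/(-1) = -37.

-37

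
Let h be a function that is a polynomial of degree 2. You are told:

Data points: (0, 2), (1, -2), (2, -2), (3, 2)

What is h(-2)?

22

First differences: -4, 0, 4. Second differences: 4, 4.
Level-2 differences are constant, so h has degree 2.
Fitting a degree-2 polynomial gives h(n) = 2n² - 6n + 2.
Then h(-2) = 22.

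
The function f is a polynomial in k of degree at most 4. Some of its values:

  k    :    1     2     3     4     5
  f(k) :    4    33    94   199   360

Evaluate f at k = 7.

First differences: 29, 61, 105, 161. Second differences: 32, 44, 56. Third differences: 12, 12.
Level-3 differences are constant, so f has degree 3.
Fitting a degree-3 polynomial gives f(k) = 2k³ + 4k² + 3k - 5.
Then f(7) = 898.

898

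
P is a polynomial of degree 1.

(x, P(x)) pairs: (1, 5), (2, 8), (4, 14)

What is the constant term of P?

Write P(x) = ax + b; the 3 given values yield a linear system in the 2 coefficients.
Solving, P(x) = 3x + 2.
The constant term is P(0) = 2.

2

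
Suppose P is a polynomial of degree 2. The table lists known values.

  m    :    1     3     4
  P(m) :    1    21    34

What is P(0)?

Write P(m) = am² + bm + c; the 3 given values yield a linear system in the 3 coefficients.
Solving, P(m) = m² + 6m - 6.
Then P(0) = -6.

-6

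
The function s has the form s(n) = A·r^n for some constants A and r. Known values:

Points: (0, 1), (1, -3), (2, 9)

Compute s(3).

Consecutive ratio: -3/1 = -3, and 9/(-3) = -3, so r = -3.
Then A·(-3)^0 = 1 gives A = 1, and s(n) = 1·(-3)^n.
s(3) = 1·(-3)^3 = -27.

-27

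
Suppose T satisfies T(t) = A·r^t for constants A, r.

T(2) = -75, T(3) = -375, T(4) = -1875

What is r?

Consecutive ratio: -375/(-75) = 5, and -1875/(-375) = 5, so r = 5.
Then A·5^2 = -75 gives A = -3, and T(t) = -3·5^t.

5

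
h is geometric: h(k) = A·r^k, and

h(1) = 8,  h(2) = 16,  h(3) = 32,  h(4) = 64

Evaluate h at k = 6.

Consecutive ratio: 16/8 = 2, and 32/16 = 2, so r = 2.
Then A·2^1 = 8 gives A = 4, and h(k) = 4·2^k.
h(6) = 4·2^6 = 256.

256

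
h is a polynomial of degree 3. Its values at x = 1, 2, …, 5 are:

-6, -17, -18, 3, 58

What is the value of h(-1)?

Write h(x) = ax³ + bx² + cx + d; the 5 given values yield a linear system in the 4 coefficients.
Solving, h(x) = 2x³ - 7x² - 4x + 3.
Then h(-1) = -2.

-2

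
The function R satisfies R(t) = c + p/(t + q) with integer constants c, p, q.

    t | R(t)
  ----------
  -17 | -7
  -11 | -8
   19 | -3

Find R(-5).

(R(t) − c)(t + q) = p for each data point; the three points give a linear system in c and q, then p follows.
Solving: c = -5, q = -1, p = 36, so R(t) = -5 + 36/(t − 1).
Then R(-5) = -5 + 36/(-6) = -11.

-11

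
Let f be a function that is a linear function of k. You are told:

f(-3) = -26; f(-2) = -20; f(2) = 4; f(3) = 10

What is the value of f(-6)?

Write f(k) = ak + b; the 4 given values yield a linear system in the 2 coefficients.
Solving, f(k) = 6k - 8.
Then f(-6) = -44.

-44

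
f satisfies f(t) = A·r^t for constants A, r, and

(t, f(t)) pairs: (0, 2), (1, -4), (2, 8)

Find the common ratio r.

-2

Consecutive ratio: -4/2 = -2, and 8/(-4) = -2, so r = -2.
Then A·(-2)^0 = 2 gives A = 2, and f(t) = 2·(-2)^t.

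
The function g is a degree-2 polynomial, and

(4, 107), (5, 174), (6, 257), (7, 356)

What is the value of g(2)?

21

First differences: 67, 83, 99. Second differences: 16, 16.
Level-2 differences are constant, so g has degree 2.
Fitting a degree-2 polynomial gives g(m) = 8m² - 5m - 1.
Then g(2) = 21.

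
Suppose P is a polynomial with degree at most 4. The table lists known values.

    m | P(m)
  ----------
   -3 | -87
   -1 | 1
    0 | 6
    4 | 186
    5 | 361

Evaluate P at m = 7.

Write P(m) = am^4 + bm³ + cm² + dm + e; the 5 given values yield a linear system in the 5 coefficients.
Solving, the leading coefficient vanishes, and P(m) = 3m³ - m² + m + 6.
Then P(7) = 993.

993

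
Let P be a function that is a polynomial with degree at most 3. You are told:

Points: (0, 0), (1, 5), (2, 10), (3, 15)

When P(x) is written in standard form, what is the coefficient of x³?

0

Write P(x) = ax³ + bx² + cx + d; the 4 given values yield a linear system in the 4 coefficients.
Solving, the top 2 coefficients vanish, and P(x) = 5x.
The coefficient of x³ is 0.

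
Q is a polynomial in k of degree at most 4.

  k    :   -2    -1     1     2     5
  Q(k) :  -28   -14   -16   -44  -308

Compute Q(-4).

Write Q(k) = ak^4 + bk³ + ck² + dk + e; the 5 given values yield a linear system in the 5 coefficients.
Solving, the leading coefficient vanishes, and Q(k) = -k³ - 7k² - 8.
Then Q(-4) = -56.

-56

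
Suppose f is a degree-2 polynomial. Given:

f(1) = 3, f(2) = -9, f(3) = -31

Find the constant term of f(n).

5

Write f(n) = an² + bn + c; the 3 given values yield a linear system in the 3 coefficients.
Solving, f(n) = -5n² + 3n + 5.
The constant term is f(0) = 5.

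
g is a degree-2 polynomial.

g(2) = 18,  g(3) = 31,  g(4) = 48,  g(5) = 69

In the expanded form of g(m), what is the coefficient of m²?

2

First differences: 13, 17, 21. Second differences: 4, 4.
Level-2 differences are constant, so g has degree 2.
Fitting a degree-2 polynomial gives g(m) = 2m² + 3m + 4.
The coefficient of m² is 2.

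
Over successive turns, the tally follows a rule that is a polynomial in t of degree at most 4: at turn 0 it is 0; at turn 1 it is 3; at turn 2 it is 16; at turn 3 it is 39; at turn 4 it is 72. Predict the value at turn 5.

Write the value at t as h(t).
First differences: 3, 13, 23, 33. Second differences: 10, 10, 10.
Level-2 differences are constant, so h has degree 2.
Fitting a degree-2 polynomial gives h(t) = 5t² - 2t.
Then h(5) = 115.

115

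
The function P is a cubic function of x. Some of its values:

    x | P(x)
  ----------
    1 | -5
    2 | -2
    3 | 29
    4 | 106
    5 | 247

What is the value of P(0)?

2

First differences: 3, 31, 77, 141. Second differences: 28, 46, 64. Third differences: 18, 18.
Level-3 differences are constant, so P has degree 3.
Fitting a degree-3 polynomial gives P(x) = 3x³ - 4x² - 6x + 2.
Then P(0) = 2.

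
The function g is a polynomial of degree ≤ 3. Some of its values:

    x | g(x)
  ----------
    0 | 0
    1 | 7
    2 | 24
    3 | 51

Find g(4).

First differences: 7, 17, 27. Second differences: 10, 10.
Level-2 differences are constant, so g has degree 2.
Extending the table by one column gives the next first difference 37, so g(4) = 51 + 37 = 88.

88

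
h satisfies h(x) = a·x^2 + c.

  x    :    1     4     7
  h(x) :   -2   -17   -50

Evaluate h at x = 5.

From h(1) = -2 and h(4) = -17: 1a + c = -2 and 16a + c = -17.
Subtracting: 15a = -15, so a = -1; then c = -2 − (-1)·1 = -1.
So h(x) = -1x² − 1, and h(5) = -26.

-26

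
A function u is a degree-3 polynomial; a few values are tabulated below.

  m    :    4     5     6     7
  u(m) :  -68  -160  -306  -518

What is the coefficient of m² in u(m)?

Write u(m) = am³ + bm² + cm + d; the 4 given values yield a linear system in the 4 coefficients.
Solving, u(m) = -2m³ + 3m² + 3m.
The coefficient of m² is 3.

3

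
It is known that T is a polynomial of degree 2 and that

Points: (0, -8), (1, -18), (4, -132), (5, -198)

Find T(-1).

-12

Write T(k) = ak² + bk + c; the 4 given values yield a linear system in the 3 coefficients.
Solving, T(k) = -7k² - 3k - 8.
Then T(-1) = -12.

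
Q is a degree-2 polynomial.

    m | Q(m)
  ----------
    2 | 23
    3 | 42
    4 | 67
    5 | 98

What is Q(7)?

First differences: 19, 25, 31. Second differences: 6, 6.
Level-2 differences are constant, so Q has degree 2.
Fitting a degree-2 polynomial gives Q(m) = 3m² + 4m + 3.
Then Q(7) = 178.

178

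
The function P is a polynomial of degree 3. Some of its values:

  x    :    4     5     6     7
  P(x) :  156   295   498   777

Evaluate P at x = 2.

22

Write P(x) = ax³ + bx² + cx + d; the 4 given values yield a linear system in the 4 coefficients.
Solving, P(x) = 2x³ + 2x² - x.
Then P(2) = 22.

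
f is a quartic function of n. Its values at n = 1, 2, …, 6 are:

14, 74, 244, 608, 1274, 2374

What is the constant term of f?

First differences: 60, 170, 364, 666, 1100. Second differences: 110, 194, 302, 434. Third differences: 84, 108, 132. Fourth differences: 24, 24.
Level-4 differences are constant, so f has degree 4.
Fitting a degree-4 polynomial gives f(n) = n^4 + 4n³ + 6n² - n + 4.
The constant term is f(0) = 4.

4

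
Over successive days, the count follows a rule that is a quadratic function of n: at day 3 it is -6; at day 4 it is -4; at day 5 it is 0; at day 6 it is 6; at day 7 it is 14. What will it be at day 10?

50

Write the value at n as h(n).
First differences: 2, 4, 6, 8. Second differences: 2, 2, 2.
Level-2 differences are constant, so h has degree 2.
Fitting a degree-2 polynomial gives h(n) = n² - 5n.
Then h(10) = 50.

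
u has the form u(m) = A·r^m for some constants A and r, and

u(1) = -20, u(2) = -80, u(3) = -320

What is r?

Consecutive ratio: -80/(-20) = 4, and -320/(-80) = 4, so r = 4.
Then A·4^1 = -20 gives A = -5, and u(m) = -5·4^m.

4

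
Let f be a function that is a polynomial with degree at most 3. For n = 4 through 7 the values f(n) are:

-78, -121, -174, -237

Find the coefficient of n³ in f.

0

First differences: -43, -53, -63. Second differences: -10, -10.
Level-2 differences are constant, so f has degree 2.
Fitting a degree-2 polynomial gives f(n) = -5n² + 2n - 6.
The coefficient of n³ is 0.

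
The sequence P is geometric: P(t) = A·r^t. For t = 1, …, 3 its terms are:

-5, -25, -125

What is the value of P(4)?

-625

Consecutive ratio: -25/(-5) = 5, and -125/(-25) = 5, so r = 5.
Then A·5^1 = -5 gives A = -1, and P(t) = -1·5^t.
P(4) = -1·5^4 = -625.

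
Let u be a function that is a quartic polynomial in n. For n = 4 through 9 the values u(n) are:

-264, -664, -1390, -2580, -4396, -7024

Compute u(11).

First differences: -400, -726, -1190, -1816, -2628. Second differences: -326, -464, -626, -812. Third differences: -138, -162, -186. Fourth differences: -24, -24.
Level-4 differences are constant, so u has degree 4.
Fitting a degree-4 polynomial gives u(n) = -n^4 - n³ + 3n² + 3n - 4.
Then u(11) = -15580.

-15580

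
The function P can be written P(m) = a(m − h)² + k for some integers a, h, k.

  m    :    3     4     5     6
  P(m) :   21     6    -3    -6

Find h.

6

First differences -15, -9, -3; second difference 6 = 2a, so a = 3.
Expanding, the m-coefficient is −2ah = -6h; matching it to the data gives h = 6, and then k = -6.
So P(m) = 3(m − 6)² − 6.
Hence h = 6.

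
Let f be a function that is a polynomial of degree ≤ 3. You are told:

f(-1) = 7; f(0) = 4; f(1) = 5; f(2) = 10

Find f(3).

First differences: -3, 1, 5. Second differences: 4, 4.
Level-2 differences are constant, so f has degree 2.
Fitting a degree-2 polynomial gives f(t) = 2t² - t + 4.
Then f(3) = 19.

19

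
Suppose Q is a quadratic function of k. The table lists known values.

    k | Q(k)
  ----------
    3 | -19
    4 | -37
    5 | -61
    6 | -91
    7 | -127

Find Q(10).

First differences: -18, -24, -30, -36. Second differences: -6, -6, -6.
Level-2 differences are constant, so Q has degree 2.
Fitting a degree-2 polynomial gives Q(k) = -3k² + 3k - 1.
Then Q(10) = -271.

-271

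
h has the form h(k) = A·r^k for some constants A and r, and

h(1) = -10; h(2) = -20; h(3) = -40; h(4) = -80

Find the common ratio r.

2

Consecutive ratio: -20/(-10) = 2, and -40/(-20) = 2, so r = 2.
Then A·2^1 = -10 gives A = -5, and h(k) = -5·2^k.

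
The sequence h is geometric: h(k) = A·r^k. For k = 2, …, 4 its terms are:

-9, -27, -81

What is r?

3

Consecutive ratio: -27/(-9) = 3, and -81/(-27) = 3, so r = 3.
Then A·3^2 = -9 gives A = -1, and h(k) = -1·3^k.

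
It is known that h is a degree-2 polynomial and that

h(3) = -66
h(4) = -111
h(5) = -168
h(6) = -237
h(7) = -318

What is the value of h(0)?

Write h(n) = an² + bn + c; the 5 given values yield a linear system in the 3 coefficients.
Solving, h(n) = -6n² - 3n - 3.
Then h(0) = -3.

-3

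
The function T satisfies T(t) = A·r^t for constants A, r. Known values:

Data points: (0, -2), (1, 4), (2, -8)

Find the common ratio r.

Consecutive ratio: 4/(-2) = -2, and -8/4 = -2, so r = -2.
Then A·(-2)^0 = -2 gives A = -2, and T(t) = -2·(-2)^t.

-2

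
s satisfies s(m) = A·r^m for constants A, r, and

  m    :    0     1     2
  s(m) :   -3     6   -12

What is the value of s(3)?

24

Consecutive ratio: 6/(-3) = -2, and -12/6 = -2, so r = -2.
Then A·(-2)^0 = -3 gives A = -3, and s(m) = -3·(-2)^m.
s(3) = -3·(-2)^3 = 24.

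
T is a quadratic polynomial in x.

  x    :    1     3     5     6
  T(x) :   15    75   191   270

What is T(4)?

126

Write T(x) = ax² + bx + c; the 4 given values yield a linear system in the 3 coefficients.
Solving, T(x) = 7x² + 2x + 6.
Then T(4) = 126.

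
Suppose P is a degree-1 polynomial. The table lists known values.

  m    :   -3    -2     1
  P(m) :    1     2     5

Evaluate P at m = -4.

0

Write P(m) = am + b; the 3 given values yield a linear system in the 2 coefficients.
Solving, P(m) = m + 4.
Then P(-4) = 0.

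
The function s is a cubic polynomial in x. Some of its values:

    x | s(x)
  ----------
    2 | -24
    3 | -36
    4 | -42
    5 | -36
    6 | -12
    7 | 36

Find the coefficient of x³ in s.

1

First differences: -12, -6, 6, 24, 48. Second differences: 6, 12, 18, 24. Third differences: 6, 6, 6.
Level-3 differences are constant, so s has degree 3.
Fitting a degree-3 polynomial gives s(x) = x³ - 6x² - x - 6.
The coefficient of x³ is 1.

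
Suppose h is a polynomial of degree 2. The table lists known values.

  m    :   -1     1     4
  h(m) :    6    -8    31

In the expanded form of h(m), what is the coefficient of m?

-7

Write h(m) = am² + bm + c; the 3 given values yield a linear system in the 3 coefficients.
Solving, h(m) = 4m² - 7m - 5.
The coefficient of m is -7.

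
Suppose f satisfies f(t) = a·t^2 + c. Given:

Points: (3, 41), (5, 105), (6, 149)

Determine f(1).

9

From f(3) = 41 and f(5) = 105: 9a + c = 41 and 25a + c = 105.
Subtracting: 16a = 64, so a = 4; then c = 41 − 4·9 = 5.
So f(t) = 4t² + 5, and f(1) = 9.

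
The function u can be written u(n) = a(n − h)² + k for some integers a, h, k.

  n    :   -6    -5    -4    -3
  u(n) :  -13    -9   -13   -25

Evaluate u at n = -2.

-45

First differences 4, -4, -12; second difference -8 = 2a, so a = -4.
Expanding, the n-coefficient is −2ah = 8h; matching it to the data gives h = -5, and then k = -9.
So u(n) = -4(n + 5)² − 9.
u(-2) = -4·3² − 9 = -45.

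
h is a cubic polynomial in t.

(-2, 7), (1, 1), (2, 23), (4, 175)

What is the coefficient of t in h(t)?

Write h(t) = at³ + bt² + ct + d; the 4 given values yield a linear system in the 4 coefficients.
Solving, h(t) = 2t³ + 4t² - 4t - 1.
The coefficient of t is -4.

-4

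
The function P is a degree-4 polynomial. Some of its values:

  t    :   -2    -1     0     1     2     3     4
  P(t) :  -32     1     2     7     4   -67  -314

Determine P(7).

First differences: 33, 1, 5, -3, -71, -247. Second differences: -32, 4, -8, -68, -176. Third differences: 36, -12, -60, -108. Fourth differences: -48, -48, -48.
Level-4 differences are constant, so P has degree 4.
Fitting a degree-4 polynomial gives P(t) = -2t^4 + 2t³ + 4t² + t + 2.
Then P(7) = -3911.

-3911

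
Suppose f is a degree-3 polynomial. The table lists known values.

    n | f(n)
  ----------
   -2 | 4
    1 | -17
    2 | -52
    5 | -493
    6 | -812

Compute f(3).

Write f(n) = an³ + bn² + cn + d; the 5 given values yield a linear system in the 4 coefficients.
Solving, f(n) = -3n³ - 4n² - 2n - 8.
Then f(3) = -131.

-131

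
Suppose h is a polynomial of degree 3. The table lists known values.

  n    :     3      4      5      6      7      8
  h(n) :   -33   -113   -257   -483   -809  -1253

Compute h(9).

-1833

First differences: -80, -144, -226, -326, -444. Second differences: -64, -82, -100, -118. Third differences: -18, -18, -18.
Level-3 differences are constant, so h has degree 3.
Fitting a degree-3 polynomial gives h(n) = -3n³ + 4n² + 3n + 3.
Then h(9) = -1833.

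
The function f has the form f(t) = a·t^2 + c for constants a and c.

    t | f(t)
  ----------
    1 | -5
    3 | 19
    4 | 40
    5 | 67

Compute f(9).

235

From f(1) = -5 and f(3) = 19: 1a + c = -5 and 9a + c = 19.
Subtracting: 8a = 24, so a = 3; then c = -5 − 3·1 = -8.
So f(t) = 3t² − 8, and f(9) = 235.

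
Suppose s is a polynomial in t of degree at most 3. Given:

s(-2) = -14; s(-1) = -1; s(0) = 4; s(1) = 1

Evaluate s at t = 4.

Write s(t) = at³ + bt² + ct + d; the 4 given values yield a linear system in the 4 coefficients.
Solving, the leading coefficient vanishes, and s(t) = -4t² + t + 4.
Then s(4) = -56.

-56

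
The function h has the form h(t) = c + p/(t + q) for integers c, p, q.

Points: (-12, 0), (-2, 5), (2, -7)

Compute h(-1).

(h(t) − c)(t + q) = p for each data point; the three points give a linear system in c and q, then p follows.
Solving: c = -1, q = 0, p = -12, so h(t) = -1 − 12/(t + 0).
Then h(-1) = -1 − 12/(-1) = 11.

11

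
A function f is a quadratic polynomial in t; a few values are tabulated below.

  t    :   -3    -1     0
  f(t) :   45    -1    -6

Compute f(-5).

Write f(t) = at² + bt + c; the 3 given values yield a linear system in the 3 coefficients.
Solving, f(t) = 6t² + t - 6.
Then f(-5) = 139.

139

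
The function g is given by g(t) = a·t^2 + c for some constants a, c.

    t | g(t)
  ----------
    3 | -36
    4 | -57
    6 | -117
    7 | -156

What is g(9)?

-252

From g(3) = -36 and g(4) = -57: 9a + c = -36 and 16a + c = -57.
Subtracting: 7a = -21, so a = -3; then c = -36 − (-3)·9 = -9.
So g(t) = -3t² − 9, and g(9) = -252.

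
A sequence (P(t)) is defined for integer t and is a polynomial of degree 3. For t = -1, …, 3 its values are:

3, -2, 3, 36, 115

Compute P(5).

483

Write P(t) = at³ + bt² + ct + d; the 5 given values yield a linear system in the 4 coefficients.
Solving, P(t) = 3t³ + 5t² - 3t - 2.
Then P(5) = 483.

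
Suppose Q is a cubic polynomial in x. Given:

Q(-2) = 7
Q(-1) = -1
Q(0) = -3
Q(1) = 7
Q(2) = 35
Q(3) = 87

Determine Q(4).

First differences: -8, -2, 10, 28, 52. Second differences: 6, 12, 18, 24. Third differences: 6, 6, 6.
Level-3 differences are constant, so Q has degree 3.
Extending the table by one column gives the next first difference 82, so Q(4) = 87 + 82 = 169.

169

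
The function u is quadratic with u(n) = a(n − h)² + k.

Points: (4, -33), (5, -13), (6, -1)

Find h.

First differences 20, 12; second difference -8 = 2a, so a = -4.
Expanding, the n-coefficient is −2ah = 8h; matching it to the data gives h = 7, and then k = 3.
So u(n) = -4(n − 7)² + 3.
Hence h = 7.

7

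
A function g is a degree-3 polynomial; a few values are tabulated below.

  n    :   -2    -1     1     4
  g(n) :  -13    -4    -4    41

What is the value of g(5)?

92

Write g(n) = an³ + bn² + cn + d; the 4 given values yield a linear system in the 4 coefficients.
Solving, g(n) = n³ - n² - n - 3.
Then g(5) = 92.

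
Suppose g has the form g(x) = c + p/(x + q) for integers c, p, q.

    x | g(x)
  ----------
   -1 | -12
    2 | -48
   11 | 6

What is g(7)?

12

(g(x) − c)(x + q) = p for each data point; the three points give a linear system in c and q, then p follows.
Solving: c = 0, q = -3, p = 48, so g(x) = 48/(x − 3).
Then g(7) = 0 + 48/4 = 12.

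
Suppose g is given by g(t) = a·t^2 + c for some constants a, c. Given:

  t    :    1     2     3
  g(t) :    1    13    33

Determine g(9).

321

From g(1) = 1 and g(2) = 13: 1a + c = 1 and 4a + c = 13.
Subtracting: 3a = 12, so a = 4; then c = 1 − 4·1 = -3.
So g(t) = 4t² − 3, and g(9) = 321.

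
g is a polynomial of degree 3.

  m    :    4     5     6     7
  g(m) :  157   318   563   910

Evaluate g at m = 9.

1982

Write g(m) = am³ + bm² + cm + d; the 4 given values yield a linear system in the 4 coefficients.
Solving, g(m) = 3m³ - 3m² + 5m - 7.
Then g(9) = 1982.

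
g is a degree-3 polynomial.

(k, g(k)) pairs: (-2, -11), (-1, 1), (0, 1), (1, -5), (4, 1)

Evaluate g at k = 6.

85

Write g(k) = ak³ + bk² + ck + d; the 5 given values yield a linear system in the 4 coefficients.
Solving, g(k) = k³ - 3k² - 4k + 1.
Then g(6) = 85.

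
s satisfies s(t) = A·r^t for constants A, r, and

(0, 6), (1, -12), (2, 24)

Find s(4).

96

Consecutive ratio: -12/6 = -2, and 24/(-12) = -2, so r = -2.
Then A·(-2)^0 = 6 gives A = 6, and s(t) = 6·(-2)^t.
s(4) = 6·(-2)^4 = 96.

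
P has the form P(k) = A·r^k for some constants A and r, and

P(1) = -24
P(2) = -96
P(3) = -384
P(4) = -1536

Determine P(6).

Consecutive ratio: -96/(-24) = 4, and -384/(-96) = 4, so r = 4.
Then A·4^1 = -24 gives A = -6, and P(k) = -6·4^k.
P(6) = -6·4^6 = -24576.

-24576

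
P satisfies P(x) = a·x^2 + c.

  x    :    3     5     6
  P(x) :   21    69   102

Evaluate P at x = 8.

From P(3) = 21 and P(5) = 69: 9a + c = 21 and 25a + c = 69.
Subtracting: 16a = 48, so a = 3; then c = 21 − 3·9 = -6.
So P(x) = 3x² − 6, and P(8) = 186.

186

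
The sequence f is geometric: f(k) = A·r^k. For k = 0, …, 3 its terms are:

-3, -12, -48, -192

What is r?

4

Consecutive ratio: -12/(-3) = 4, and -48/(-12) = 4, so r = 4.
Then A·4^0 = -3 gives A = -3, and f(k) = -3·4^k.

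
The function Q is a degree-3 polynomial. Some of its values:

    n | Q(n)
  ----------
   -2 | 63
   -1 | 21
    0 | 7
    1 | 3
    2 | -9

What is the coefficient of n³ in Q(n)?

First differences: -42, -14, -4, -12. Second differences: 28, 10, -8. Third differences: -18, -18.
Level-3 differences are constant, so Q has degree 3.
Fitting a degree-3 polynomial gives Q(n) = -3n³ + 5n² - 6n + 7.
The coefficient of n³ is -3.

-3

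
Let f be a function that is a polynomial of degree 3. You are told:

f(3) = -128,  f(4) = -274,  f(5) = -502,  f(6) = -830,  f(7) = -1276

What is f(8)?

-1858

First differences: -146, -228, -328, -446. Second differences: -82, -100, -118. Third differences: -18, -18.
Level-3 differences are constant, so f has degree 3.
Fitting a degree-3 polynomial gives f(t) = -3t³ - 5t² - 2.
Then f(8) = -1858.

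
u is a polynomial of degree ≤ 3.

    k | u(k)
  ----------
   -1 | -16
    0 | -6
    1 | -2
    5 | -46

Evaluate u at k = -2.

-32

Write u(k) = ak³ + bk² + ck + d; the 4 given values yield a linear system in the 4 coefficients.
Solving, the leading coefficient vanishes, and u(k) = -3k² + 7k - 6.
Then u(-2) = -32.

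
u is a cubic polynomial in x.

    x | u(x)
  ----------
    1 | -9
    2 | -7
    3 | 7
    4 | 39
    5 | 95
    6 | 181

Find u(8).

467

First differences: 2, 14, 32, 56, 86. Second differences: 12, 18, 24, 30. Third differences: 6, 6, 6.
Level-3 differences are constant, so u has degree 3.
Fitting a degree-3 polynomial gives u(x) = x³ - 5x - 5.
Then u(8) = 467.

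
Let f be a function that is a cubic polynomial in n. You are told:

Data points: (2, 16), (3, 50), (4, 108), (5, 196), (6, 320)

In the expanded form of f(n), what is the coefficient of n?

Write f(n) = an³ + bn² + cn + d; the 5 given values yield a linear system in the 4 coefficients.
Solving, f(n) = n³ + 3n² - 4.
The coefficient of n is 0.

0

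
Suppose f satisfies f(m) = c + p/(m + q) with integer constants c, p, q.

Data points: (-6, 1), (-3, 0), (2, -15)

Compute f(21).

(f(m) − c)(m + q) = p for each data point; the three points give a linear system in c and q, then p follows.
Solving: c = 3, q = -3, p = 18, so f(m) = 3 + 18/(m − 3).
Then f(21) = 3 + 18/18 = 4.

4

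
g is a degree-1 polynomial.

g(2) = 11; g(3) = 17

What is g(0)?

Write g(n) = an + b; the 2 given values yield a linear system in the 2 coefficients.
Solving, g(n) = 6n - 1.
Then g(0) = -1.

-1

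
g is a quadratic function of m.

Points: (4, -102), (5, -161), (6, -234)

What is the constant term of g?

Write g(m) = am² + bm + c; the 3 given values yield a linear system in the 3 coefficients.
Solving, g(m) = -7m² + 4m - 6.
The constant term is g(0) = -6.

-6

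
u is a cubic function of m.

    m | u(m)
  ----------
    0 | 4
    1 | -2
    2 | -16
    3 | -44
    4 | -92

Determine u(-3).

Write u(m) = am³ + bm² + cm + d; the 5 given values yield a linear system in the 4 coefficients.
Solving, u(m) = -m³ - m² - 4m + 4.
Then u(-3) = 34.

34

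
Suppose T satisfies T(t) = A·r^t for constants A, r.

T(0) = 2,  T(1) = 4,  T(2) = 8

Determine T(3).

16

Consecutive ratio: 4/2 = 2, and 8/4 = 2, so r = 2.
Then A·2^0 = 2 gives A = 2, and T(t) = 2·2^t.
T(3) = 2·2^3 = 16.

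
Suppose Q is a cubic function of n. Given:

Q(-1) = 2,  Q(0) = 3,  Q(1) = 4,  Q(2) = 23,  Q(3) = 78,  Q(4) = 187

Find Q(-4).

Write Q(n) = an³ + bn² + cn + d; the 6 given values yield a linear system in the 4 coefficients.
Solving, Q(n) = 3n³ - 2n + 3.
Then Q(-4) = -181.

-181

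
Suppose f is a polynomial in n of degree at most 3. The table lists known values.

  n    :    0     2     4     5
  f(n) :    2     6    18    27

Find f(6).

Write f(n) = an³ + bn² + cn + d; the 4 given values yield a linear system in the 4 coefficients.
Solving, the leading coefficient vanishes, and f(n) = n² + 2.
Then f(6) = 38.

38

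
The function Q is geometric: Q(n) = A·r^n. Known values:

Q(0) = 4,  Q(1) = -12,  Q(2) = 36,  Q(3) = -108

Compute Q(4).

Consecutive ratio: -12/4 = -3, and 36/(-12) = -3, so r = -3.
Then A·(-3)^0 = 4 gives A = 4, and Q(n) = 4·(-3)^n.
Q(4) = 4·(-3)^4 = 324.

324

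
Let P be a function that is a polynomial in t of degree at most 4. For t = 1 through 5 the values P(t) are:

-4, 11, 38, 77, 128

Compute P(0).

-7

Write P(t) = at^4 + bt³ + ct² + dt + e; the 5 given values yield a linear system in the 5 coefficients.
Solving, the top 2 coefficients vanish, and P(t) = 6t² - 3t - 7.
Then P(0) = -7.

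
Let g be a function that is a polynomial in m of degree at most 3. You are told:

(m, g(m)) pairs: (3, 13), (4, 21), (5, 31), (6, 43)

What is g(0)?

1

Write g(m) = am³ + bm² + cm + d; the 4 given values yield a linear system in the 4 coefficients.
Solving, the leading coefficient vanishes, and g(m) = m² + m + 1.
The constant term is g(0) = 1.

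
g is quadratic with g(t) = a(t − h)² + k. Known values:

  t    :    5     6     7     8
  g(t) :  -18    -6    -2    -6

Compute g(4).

First differences 12, 4, -4; second difference -8 = 2a, so a = -4.
Expanding, the t-coefficient is −2ah = 8h; matching it to the data gives h = 7, and then k = -2.
So g(t) = -4(t − 7)² − 2.
g(4) = -4·(-3)² − 2 = -38.

-38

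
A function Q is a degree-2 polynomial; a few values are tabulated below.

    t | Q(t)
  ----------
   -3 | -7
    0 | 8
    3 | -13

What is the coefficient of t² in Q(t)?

-2

Write Q(t) = at² + bt + c; the 3 given values yield a linear system in the 3 coefficients.
Solving, Q(t) = -2t² - t + 8.
The coefficient of t² is -2.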